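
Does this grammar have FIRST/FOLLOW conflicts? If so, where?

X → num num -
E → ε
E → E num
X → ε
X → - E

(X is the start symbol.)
Nullable non-terminals: E, X.
FIRST sets used below: FIRST(E) = { 'num', ε }

E: nullable alternative(s) E → ε; FOLLOW(E) = { $, 'num' }
  E → ε: FIRST \ {ε} = { } — this is the only nullable alternative, skip
  E → E num: FIRST \ {ε} = { 'num' } — overlaps FOLLOW(E) on { 'num' }: CONFLICT

X: nullable alternative(s) X → ε; FOLLOW(X) = { $ }
  X → num num -: FIRST \ {ε} = { 'num' } — disjoint from FOLLOW(X)
  X → ε: FIRST \ {ε} = { } — this is the only nullable alternative, skip
  X → - E: FIRST \ {ε} = { '-' } — disjoint from FOLLOW(X)

So the grammar has 1 FIRST/FOLLOW conflict (marked CONFLICT above).

Answer: Yes. E → E num with FOLLOW(E) on { 'num' }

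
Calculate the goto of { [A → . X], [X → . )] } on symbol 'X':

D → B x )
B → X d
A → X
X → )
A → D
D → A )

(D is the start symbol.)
{ [A → X .] }

GOTO(I, 'X') = CLOSURE({ [A → αX.β] : [A → α.Xβ] ∈ I, X = 'X' })

Items with dot before 'X', with the dot advanced:
  [A → . X] → [A → X .]
Closure adds nothing (no advanced item has the dot before a non-terminal).

GOTO = { [A → X .] }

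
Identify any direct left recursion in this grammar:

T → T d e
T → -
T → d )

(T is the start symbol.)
Direct left recursion occurs when N → N α for some non-terminal N (the right-hand side begins with the left-hand side itself).

T → T d e: LEFT RECURSIVE (starts with T)
T → -: starts with '-'
T → d ): starts with d

The grammar has direct left recursion on: T.

Answer: Yes, T is left-recursive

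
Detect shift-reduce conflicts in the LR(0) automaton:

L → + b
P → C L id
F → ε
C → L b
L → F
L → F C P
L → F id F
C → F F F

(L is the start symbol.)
Yes — I0: [F → .] vs [L → . + b]; I2: [F → .] vs [L → . + b]; I4: [F → .] vs [L → . + b]; I5: [F → .] vs [L → . + b]; I10: [F → .] vs [L → . + b]; I11: [C → F F F .] vs [L → . + b]; I12: [F → .] vs [L → . + b]

A shift-reduce conflict occurs when an LR(0) state has both:
  - a complete (reduce) item [A → α .] (dot at the end), and
  - a shift item [B → β . c γ] (dot before a terminal).

Augment with L' → L and build the canonical LR(0) collection (I0 = CLOSURE({[L' → . L]}), then GOTO on every symbol after a dot until no new states appear). It has 17 states:
  I0: { [F → .], [L → . + b], [L → . F C P], [L → . F id F], [L → . F], [L' → . L] }  — shift, reduce
  I1: { [L → + . b] }  — shift
  I2: { [C → . F F F], [C → . L b], [F → .], [L → . + b], [L → . F C P], [L → . F id F], [L → . F], [L → F . C P], [L → F . id F], [L → F .] }  — shift, 2 reduces
  I3: { [L' → L .] }  — accept
  I4: { [C → . F F F], [C → . L b], [F → .], [L → . + b], [L → . F C P], [L → . F id F], [L → . F], [L → F C . P], [P → . C L id] }  — shift, reduce
  I5: { [C → . F F F], [C → . L b], [C → F . F F], [F → .], [L → . + b], [L → . F C P], [L → . F id F], [L → . F], [L → F . C P], [L → F . id F], [L → F .] }  — shift, 2 reduces
  I6: { [C → L . b] }  — shift
  I7: { [F → .], [L → F id . F] }  — reduce
  I8: { [L → F id F .] }  — reduce
  I9: { [C → L b .] }  — reduce
  I10: { [C → . F F F], [C → . L b], [C → F . F F], [C → F F . F], [F → .], [L → . + b], [L → . F C P], [L → . F id F], [L → . F], [L → F . C P], [L → F . id F], [L → F .] }  — shift, 2 reduces
  I11: { [C → . F F F], [C → . L b], [C → F . F F], [C → F F . F], [C → F F F .], [F → .], [L → . + b], [L → . F C P], [L → . F id F], [L → . F], [L → F . C P], [L → F . id F], [L → F .] }  — shift, 3 reduces
  I12: { [F → .], [L → . + b], [L → . F C P], [L → . F id F], [L → . F], [P → C . L id] }  — shift, reduce
  I13: { [L → F C P .] }  — reduce
  I14: { [P → C L . id] }  — shift
  I15: { [P → C L id .] }  — reduce
  I16: { [L → + b .] }  — reduce

I0 contains reduce item [F → .] and shift item [L → . + b] — shift-reduce conflict.
I2 contains reduce items [F → .], [L → F .] and shift items [L → . + b], [L → F . id F] — shift-reduce conflict.
I4 contains reduce item [F → .] and shift item [L → . + b] — shift-reduce conflict.
I5 contains reduce items [F → .], [L → F .] and shift items [L → . + b], [L → F . id F] — shift-reduce conflict.
I10 contains reduce items [F → .], [L → F .] and shift items [L → . + b], [L → F . id F] — shift-reduce conflict.
I11 contains reduce items [C → F F F .], [F → .], [L → F .] and shift items [L → . + b], [L → F . id F] — shift-reduce conflict.
I12 contains reduce item [F → .] and shift item [L → . + b] — shift-reduce conflict.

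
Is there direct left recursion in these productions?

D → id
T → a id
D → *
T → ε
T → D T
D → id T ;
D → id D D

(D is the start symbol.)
No direct left recursion

D → id: starts with id
T → a id: starts with a
D → *: starts with '*'
T → ε: starts with ε
T → D T: starts with D
D → id T ;: starts with id
D → id D D: starts with id

No direct left recursion found.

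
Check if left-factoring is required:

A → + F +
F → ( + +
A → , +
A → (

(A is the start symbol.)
Left-factoring is needed when two productions for the same non-terminal
share a common prefix on the right-hand side.

Productions for A:
  A → + F +
  A → , +
  A → (

No common prefixes found.

Answer: No, left-factoring is not needed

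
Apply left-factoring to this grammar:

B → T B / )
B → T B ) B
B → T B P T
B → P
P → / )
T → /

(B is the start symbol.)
B → T B B'
B' → / )
B' → ) B
B' → P T
B → P
P → / )
T → /

Left-factoring transforms A → αβ₁ | αβ₂ into A → αA' and A' → β₁ | β₂
(α is the longest common prefix among the alternatives). Repeat until
no nonterminal has two alternatives with a common prefix.

Round 1: B has alternatives sharing prefix 'T B'. Introduce B': B → T B B'
  Add: B' → / )
  Add: B' → ) B
  Add: B' → P T

No remaining common prefixes — done.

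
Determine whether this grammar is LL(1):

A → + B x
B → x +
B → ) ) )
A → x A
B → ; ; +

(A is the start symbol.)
For A:
  PREDICT(A → '+' B x) = { '+' }
  PREDICT(A → x A) = { 'x' }
For B:
  PREDICT(B → x '+') = { 'x' }
  PREDICT(B → ')' ')' ')') = { ')' }
  PREDICT(B → ';' ';' '+') = { ';' }

All predict sets are disjoint. The grammar IS LL(1).

Answer: Yes, the grammar is LL(1).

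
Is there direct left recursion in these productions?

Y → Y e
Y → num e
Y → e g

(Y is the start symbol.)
Yes, Y is left-recursive

Direct left recursion occurs when N → N α for some non-terminal N (the right-hand side begins with the left-hand side itself).

Y → Y e: LEFT RECURSIVE (starts with Y)
Y → num e: starts with num
Y → e g: starts with e

The grammar has direct left recursion on: Y.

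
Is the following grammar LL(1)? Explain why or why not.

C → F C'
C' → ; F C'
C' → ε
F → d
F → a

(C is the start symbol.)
Yes, the grammar is LL(1).

Relevant sets:
  FOLLOW(C') = { $ }

For C':
  PREDICT(C' → ';' F C') = { ';' }
  PREDICT(C' → ε) = { $ }
For F:
  PREDICT(F → d) = { 'd' }
  PREDICT(F → a) = { 'a' }
C has a single production, so nothing to check there.

All predict sets are disjoint. The grammar IS LL(1).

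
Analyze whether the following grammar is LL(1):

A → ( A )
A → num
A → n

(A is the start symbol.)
Yes, the grammar is LL(1).

For A:
  PREDICT(A → '(' A ')') = { '(' }
  PREDICT(A → num) = { 'num' }
  PREDICT(A → n) = { 'n' }

All predict sets are disjoint. The grammar IS LL(1).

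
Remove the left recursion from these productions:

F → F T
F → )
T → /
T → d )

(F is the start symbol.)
F → ) F'
F' → T F'
F' → ε
T → /
T → d )

F is directly left-recursive. The standard transformation for
  A → A α₁ | ... | A α_m | β₁ | ... | β_n
is
  A  → β₁ A' | ... | β_n A'
  A' → α₁ A' | ... | α_m A' | ε

F → ) becomes F → ) F'
F → F T becomes F' → T F'
Add F' → ε

Productions for other non-terminals are unchanged:
  T → /
  T → d )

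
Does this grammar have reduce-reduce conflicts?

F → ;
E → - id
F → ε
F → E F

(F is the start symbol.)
Augment with F' → F and build the canonical LR(0) collection (I0 = CLOSURE({[F' → . F]}), then GOTO on every symbol after a dot until no new states appear). It has 7 states:
  I0: { [E → . - id], [F → . ;], [F → . E F], [F → .], [F' → . F] }  — shift, reduce
  I1: { [E → - . id] }  — shift
  I2: { [F → ; .] }  — reduce
  I3: { [E → . - id], [F → . ;], [F → . E F], [F → .], [F → E . F] }  — shift, reduce
  I4: { [F' → F .] }  — accept
  I5: { [F → E F .] }  — reduce
  I6: { [E → - id .] }  — reduce

No state contains more than one complete item.

Answer: No reduce-reduce conflicts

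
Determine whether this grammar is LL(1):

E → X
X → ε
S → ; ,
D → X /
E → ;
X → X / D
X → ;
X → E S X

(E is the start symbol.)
A grammar is LL(1) if for each non-terminal N with multiple productions, the predict sets of those productions are pairwise disjoint, where PREDICT(N → α) = (FIRST(α) \ {ε}) ∪ (FOLLOW(N) if α ⇒* ε).

Relevant sets:
  FIRST(X) = { '/', ';', ε }
  FIRST(E) = { '/', ';', ε }
  FIRST(S) = { ';' }
  FOLLOW(E) = { $, ';' }
  FOLLOW(X) = { $, '/', ';' }

For E:
  PREDICT(E → X) = { $, '/', ';' }
  PREDICT(E → ';') = { ';' }
For X:
  PREDICT(X → ε) = { $, '/', ';' }
  PREDICT(X → X '/' D) = { '/', ';' }
  PREDICT(X → ';') = { ';' }
  PREDICT(X → E S X) = { '/', ';' }
S, D have a single production, so nothing to check there.

Conflict found: Predict set conflict for E: { ';' }
The grammar is NOT LL(1).

Answer: No. Predict set conflict for E: { ';' }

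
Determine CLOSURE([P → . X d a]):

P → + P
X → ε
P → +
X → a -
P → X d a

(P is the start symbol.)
To compute CLOSURE, for each item [A → α.Bβ] where B is a non-terminal, add [B → .γ] for all productions B → γ; repeat for the newly added items until nothing changes.

Start with: [P → . X d a]
  [P → . X d a] has the dot before X: add [X → .], [X → . a -]
No further items can be added.

CLOSURE = { [P → . X d a], [X → . a -], [X → .] }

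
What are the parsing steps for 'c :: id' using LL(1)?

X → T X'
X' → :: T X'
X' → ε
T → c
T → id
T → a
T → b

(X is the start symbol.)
Stack is shown with the top on the left.

Stack      Input      Action
----------------------------
X $        c :: id $  output X → T X'
T X' $     c :: id $  output T → c
c X' $     c :: id $  match 'c'
X' $       :: id $    output X' → :: T X'
:: T X' $  :: id $    match '::'
T X' $     id $       output T → id
id X' $    id $       match 'id'
X' $       $          output X' → ε
$          $          accept

The string is accepted.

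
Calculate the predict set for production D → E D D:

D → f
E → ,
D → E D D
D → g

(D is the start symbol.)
PREDICT(D → E D D) = (FIRST(RHS) \ {ε}) ∪ (FOLLOW(D) if ε ∈ FIRST(RHS), i.e. RHS ⇒* ε)
FIRST(E) = { ',' }
FIRST(E D D) = { ',' }
ε ∉ FIRST(E D D), so FOLLOW(D) is not added.
PREDICT(D → E D D) = { ',' }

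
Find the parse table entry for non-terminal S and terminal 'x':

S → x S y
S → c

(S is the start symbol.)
S → x S y

To find M[S, 'x'], we find productions for S where 'x' is in the predict set (PREDICT(N → α) = (FIRST(α) \ {ε}) ∪ (FOLLOW(N) if α ⇒* ε)).

S → x S y: PREDICT = { 'x' }
  'x' is in predict set, so this production goes in M[S, 'x']
S → c: PREDICT = { 'c' }

M[S, 'x'] = S → x S y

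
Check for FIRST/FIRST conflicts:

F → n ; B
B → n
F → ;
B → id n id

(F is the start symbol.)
No FIRST/FIRST conflicts.

A FIRST/FIRST conflict occurs when two productions N → α and N → β for the same non-terminal have FIRST(α) ∩ FIRST(β) ≠ ∅ (with ε ∈ FIRST of a nullable right-hand side, so two nullable alternatives also conflict).

Productions for F:
  F → n ; B: FIRST = { 'n' }
  F → ;: FIRST = { ';' }
Productions for B:
  B → n: FIRST = { 'n' }
  B → id n id: FIRST = { 'id' }

All alternatives of each non-terminal have pairwise disjoint FIRST sets.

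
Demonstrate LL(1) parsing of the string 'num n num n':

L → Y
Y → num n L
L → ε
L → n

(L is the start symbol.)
LL(1) parsing maintains a stack (initially the start symbol over $) and the input. At each step: if the stack top is a terminal, match it against the current input token; if it is a non-terminal N, replace it with the RHS of M[N, lookahead] (the unique production whose predict set contains the lookahead).

Stack is shown with the top on the left.

Stack      Input          Action
--------------------------------
L $        num n num n $  output L → Y
Y $        num n num n $  output Y → num n L
num n L $  num n num n $  match 'num'
n L $      n num n $      match 'n'
L $        num n $        output L → Y
Y $        num n $        output Y → num n L
num n L $  num n $        match 'num'
n L $      n $            match 'n'
L $        $              output L → ε
$          $              accept

The string is accepted.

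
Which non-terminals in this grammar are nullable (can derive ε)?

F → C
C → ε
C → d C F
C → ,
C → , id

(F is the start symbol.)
{ 'C', 'F' }

ε-productions: C → ε
So C is immediately nullable.
F → C: every symbol on the right is nullable, so F is nullable too.
Every non-terminal is now nullable.
Nullable = { 'C', 'F' }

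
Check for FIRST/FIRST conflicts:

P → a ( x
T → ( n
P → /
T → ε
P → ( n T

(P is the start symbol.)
Productions for P:
  P → a ( x: FIRST = { 'a' }
  P → /: FIRST = { '/' }
  P → ( n T: FIRST = { '(' }
Productions for T:
  T → ( n: FIRST = { '(' }
  T → ε: FIRST = { ε }

All alternatives of each non-terminal have pairwise disjoint FIRST sets.

Answer: No FIRST/FIRST conflicts.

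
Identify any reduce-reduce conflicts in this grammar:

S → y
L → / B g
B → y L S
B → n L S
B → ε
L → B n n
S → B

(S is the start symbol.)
Augment with S' → S and build the canonical LR(0) collection (I0 = CLOSURE({[S' → . S]}), then GOTO on every symbol after a dot until no new states appear). It has 16 states:
  I0: { [B → . n L S], [B → . y L S], [B → .], [S → . B], [S → . y], [S' → . S] }  — shift, reduce
  I1: { [S → B .] }  — reduce
  I2: { [S' → S .] }  — accept
  I3: { [B → . n L S], [B → . y L S], [B → .], [B → n . L S], [L → . / B g], [L → . B n n] }  — shift, reduce
  I4: { [B → . n L S], [B → . y L S], [B → .], [B → y . L S], [L → . / B g], [L → . B n n], [S → y .] }  — shift, 2 reduces
  I5: { [B → . n L S], [B → . y L S], [B → .], [L → / . B g] }  — shift, reduce
  I6: { [L → B . n n] }  — shift
  I7: { [B → . n L S], [B → . y L S], [B → .], [B → y L . S], [S → . B], [S → . y] }  — shift, reduce
  I8: { [B → . n L S], [B → . y L S], [B → .], [B → y . L S], [L → . / B g], [L → . B n n] }  — shift, reduce
  I9: { [B → y L S .] }  — reduce
  I10: { [L → B n . n] }  — shift
  I11: { [L → B n n .] }  — reduce
  I12: { [L → / B . g] }  — shift
  I13: { [L → / B g .] }  — reduce
  I14: { [B → . n L S], [B → . y L S], [B → .], [B → n L . S], [S → . B], [S → . y] }  — shift, reduce
  I15: { [B → n L S .] }  — reduce

I4 contains complete items [B → .], [S → y .] — reduce-reduce conflict.

Answer: Yes — I4: [B → .] vs [S → y .]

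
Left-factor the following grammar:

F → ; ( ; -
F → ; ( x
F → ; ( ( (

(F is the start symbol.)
Left-factoring transforms A → αβ₁ | αβ₂ into A → αA' and A' → β₁ | β₂
(α is the longest common prefix among the alternatives). Repeat until
no nonterminal has two alternatives with a common prefix.

Round 1: F has alternatives sharing prefix '; ('. Introduce F': F → ; ( F'
  Add: F' → ; -
  Add: F' → x
  Add: F' → ( (

No remaining common prefixes — done.

Resulting grammar:
F → ; ( F'
F' → ; -
F' → x
F' → ( (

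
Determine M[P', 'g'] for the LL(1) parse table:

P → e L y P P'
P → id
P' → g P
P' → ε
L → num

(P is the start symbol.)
To find M[P', 'g'], we find productions for P' where 'g' is in the predict set (PREDICT(N → α) = (FIRST(α) \ {ε}) ∪ (FOLLOW(N) if α ⇒* ε)).

Relevant sets:
  FOLLOW(P') = { $, 'g' }

P' → g P: PREDICT = { 'g' }
  'g' is in predict set, so this production goes in M[P', 'g']
P' → ε: PREDICT = { $, 'g' }
  'g' is in predict set, so this production goes in M[P', 'g']

M[P', 'g'] = P' → g P, P' → ε  (a multiply-defined cell — the grammar is not LL(1))

Answer: P' → g P, P' → ε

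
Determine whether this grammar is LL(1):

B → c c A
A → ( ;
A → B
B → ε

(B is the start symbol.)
Relevant sets:
  FIRST(B) = { 'c', ε }
  FOLLOW(B) = { $ }
  FOLLOW(A) = { $ }

For B:
  PREDICT(B → c c A) = { 'c' }
  PREDICT(B → ε) = { $ }
For A:
  PREDICT(A → '(' ';') = { '(' }
  PREDICT(A → B) = { $, 'c' }

All predict sets are disjoint. The grammar IS LL(1).

Answer: Yes, the grammar is LL(1).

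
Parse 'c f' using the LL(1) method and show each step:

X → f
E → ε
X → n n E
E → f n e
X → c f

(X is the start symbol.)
Stack is shown with the top on the left.

Stack  Input  Action
--------------------
X $    c f $  output X → c f
c f $  c f $  match 'c'
f $    f $    match 'f'
$      $      accept

The string is accepted.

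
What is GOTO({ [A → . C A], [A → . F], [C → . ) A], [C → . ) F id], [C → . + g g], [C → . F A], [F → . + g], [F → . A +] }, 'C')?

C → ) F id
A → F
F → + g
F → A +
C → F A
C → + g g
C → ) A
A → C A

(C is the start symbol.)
{ [A → . C A], [A → . F], [A → C . A], [C → . ) A], [C → . ) F id], [C → . + g g], [C → . F A], [F → . + g], [F → . A +] }

GOTO(I, 'C') = CLOSURE({ [A → αX.β] : [A → α.Xβ] ∈ I, X = 'C' })

Items with dot before 'C', with the dot advanced:
  [A → . C A] → [A → C . A]
Closure of the advanced items:
  [A → C . A] has the dot before A: add [A → . F], [A → . C A]
  [A → . F] has the dot before F: add [F → . + g], [F → . A +]
  [A → . C A] has the dot before C: add [C → . ) F id], [C → . F A], [C → . + g g], [C → . ) A]

GOTO = { [A → . C A], [A → . F], [A → C . A], [C → . ) A], [C → . ) F id], [C → . + g g], [C → . F A], [F → . + g], [F → . A +] }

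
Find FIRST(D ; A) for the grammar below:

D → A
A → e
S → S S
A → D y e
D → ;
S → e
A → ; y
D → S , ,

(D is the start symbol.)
FIRST sets of the non-terminals involved (from the grammar, by fixed-point iteration):
  FIRST(D) = { ';', 'e' }

To compute FIRST(D ; A), process the symbols left to right:
Symbol D is a non-terminal. Add FIRST(D) \ {ε} = { ';', 'e' }
D is not nullable (ε ∉ FIRST(D)), so stop here.
FIRST(D ; A) = { ';', 'e' }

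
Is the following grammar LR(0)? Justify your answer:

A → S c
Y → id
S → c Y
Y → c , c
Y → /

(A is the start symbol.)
A grammar is LR(0) if no state in the canonical LR(0) collection has:
  - both a shift item (dot before a terminal) and a complete item (shift-reduce conflict), or
  - two or more complete items (reduce-reduce conflict; the accept item [A' → A .] counts as a complete item here).

Augment with A' → A and build the canonical LR(0) collection (I0 = CLOSURE({[A' → . A]}), then GOTO on every symbol after a dot until no new states appear). It has 11 states:
  I0: { [A → . S c], [A' → . A], [S → . c Y] }  — shift
  I1: { [A' → A .] }  — accept
  I2: { [A → S . c] }  — shift
  I3: { [S → c . Y], [Y → . /], [Y → . c , c], [Y → . id] }  — shift
  I4: { [Y → / .] }  — reduce
  I5: { [S → c Y .] }  — reduce
  I6: { [Y → c . , c] }  — shift
  I7: { [Y → id .] }  — reduce
  I8: { [Y → c , . c] }  — shift
  I9: { [Y → c , c .] }  — reduce
  I10: { [A → S c .] }  — reduce

Every state is either a pure shift/goto state or contains exactly one complete item and nothing to shift — no conflicts. The grammar is LR(0).

Answer: Yes, the grammar is LR(0)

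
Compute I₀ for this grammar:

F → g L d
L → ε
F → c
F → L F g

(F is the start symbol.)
{ [F → . L F g], [F → . c], [F → . g L d], [F' → . F], [L → .] }

First, augment the grammar with F' → F
I₀ = CLOSURE({ [F' → . F] }):
  [F' → . F] has the dot before F: add [F → . g L d], [F → . c], [F → . L F g]
  [F → . L F g] has the dot before L: add [L → .]
No further items can be added.

I₀ = { [F → . L F g], [F → . c], [F → . g L d], [F' → . F], [L → .] }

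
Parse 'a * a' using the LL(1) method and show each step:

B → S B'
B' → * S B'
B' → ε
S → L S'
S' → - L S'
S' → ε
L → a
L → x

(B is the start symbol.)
LL(1) parsing maintains a stack (initially the start symbol over $) and the input. At each step: if the stack top is a terminal, match it against the current input token; if it is a non-terminal N, replace it with the RHS of M[N, lookahead] (the unique production whose predict set contains the lookahead).

Stack is shown with the top on the left.

Stack      Input    Action
--------------------------
B $        a * a $  output B → S B'
S B' $     a * a $  output S → L S'
L S' B' $  a * a $  output L → a
a S' B' $  a * a $  match 'a'
S' B' $    * a $    output S' → ε
B' $       * a $    output B' → * S B'
* S B' $   * a $    match '*'
S B' $     a $      output S → L S'
L S' B' $  a $      output L → a
a S' B' $  a $      match 'a'
S' B' $    $        output S' → ε
B' $       $        output B' → ε
$          $        accept

The string is accepted.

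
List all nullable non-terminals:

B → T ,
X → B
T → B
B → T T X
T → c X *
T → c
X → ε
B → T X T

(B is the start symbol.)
{ 'X' }

A non-terminal is nullable if it can derive ε (the empty string): either it has an ε-production, or it has a production whose right-hand side consists entirely of nullable non-terminals.

ε-productions: X → ε
So X is immediately nullable.
No further non-terminal can be added: every production for the remaining non-terminals contains a terminal or a non-nullable non-terminal.
Nullable = { 'X' }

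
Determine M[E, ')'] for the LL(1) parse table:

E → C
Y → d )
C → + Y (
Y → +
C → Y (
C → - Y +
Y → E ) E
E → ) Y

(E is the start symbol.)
To find M[E, ')'], we find productions for E where ')' is in the predict set (PREDICT(N → α) = (FIRST(α) \ {ε}) ∪ (FOLLOW(N) if α ⇒* ε)).

Relevant sets:
  FIRST(C) = { ')', '+', '-', 'd' }

E → C: PREDICT = { ')', '+', '-', 'd' }
  ')' is in predict set, so this production goes in M[E, ')']
E → ) Y: PREDICT = { ')' }
  ')' is in predict set, so this production goes in M[E, ')']

M[E, ')'] = E → C, E → ) Y  (a multiply-defined cell — the grammar is not LL(1))

Answer: E → C, E → ) Y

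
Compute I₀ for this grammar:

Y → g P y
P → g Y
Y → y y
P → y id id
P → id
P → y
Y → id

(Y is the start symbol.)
{ [Y → . g P y], [Y → . id], [Y → . y y], [Y' → . Y] }

First, augment the grammar with Y' → Y
I₀ = CLOSURE({ [Y' → . Y] }):
  [Y' → . Y] has the dot before Y: add [Y → . g P y], [Y → . y y], [Y → . id]
No further items can be added.

I₀ = { [Y → . g P y], [Y → . id], [Y → . y y], [Y' → . Y] }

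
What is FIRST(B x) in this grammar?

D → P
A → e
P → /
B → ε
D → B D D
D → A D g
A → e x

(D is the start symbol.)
{ 'x' }

FIRST sets of the non-terminals involved (from the grammar, by fixed-point iteration):
  FIRST(B) = { ε }

To compute FIRST(B x), process the symbols left to right:
Symbol B is a non-terminal. Add FIRST(B) \ {ε} = { }
B is nullable (ε ∈ FIRST(B)), continue to the next symbol.
Symbol x is a terminal. Add 'x' and stop.
FIRST(B x) = { 'x' }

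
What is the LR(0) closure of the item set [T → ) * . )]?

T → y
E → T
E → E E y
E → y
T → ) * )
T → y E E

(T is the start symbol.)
To compute CLOSURE, for each item [A → α.Bβ] where B is a non-terminal, add [B → .γ] for all productions B → γ; repeat for the newly added items until nothing changes.

Start with: [T → ) * . )]
The dot precedes the terminal ')', so nothing is added.

CLOSURE = { [T → ) * . )] }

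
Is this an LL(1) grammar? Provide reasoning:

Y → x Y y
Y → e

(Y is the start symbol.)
For Y:
  PREDICT(Y → x Y y) = { 'x' }
  PREDICT(Y → e) = { 'e' }

All predict sets are disjoint. The grammar IS LL(1).

Answer: Yes, the grammar is LL(1).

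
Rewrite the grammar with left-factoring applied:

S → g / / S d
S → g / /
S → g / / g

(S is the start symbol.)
Left-factoring transforms A → αβ₁ | αβ₂ into A → αA' and A' → β₁ | β₂
(α is the longest common prefix among the alternatives). Repeat until
no nonterminal has two alternatives with a common prefix.

Round 1: S has alternatives sharing prefix 'g / /'. Introduce S': S → g / / S'
  Add: S' → S d
  Add: S' → ε
  Add: S' → g

No remaining common prefixes — done.

Resulting grammar:
S → g / / S'
S' → S d
S' → ε
S' → g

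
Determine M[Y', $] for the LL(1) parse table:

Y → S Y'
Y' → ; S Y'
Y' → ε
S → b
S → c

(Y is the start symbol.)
Y' → ε

To find M[Y', $], we find productions for Y' where $ is in the predict set (PREDICT(N → α) = (FIRST(α) \ {ε}) ∪ (FOLLOW(N) if α ⇒* ε)).

Relevant sets:
  FOLLOW(Y') = { $ }

Y' → ; S Y': PREDICT = { ';' }
Y' → ε: PREDICT = { $ }
  $ is in predict set, so this production goes in M[Y', $]

M[Y', $] = Y' → ε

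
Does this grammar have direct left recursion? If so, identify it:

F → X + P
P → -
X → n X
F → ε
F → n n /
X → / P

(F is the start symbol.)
No direct left recursion

Direct left recursion occurs when N → N α for some non-terminal N (the right-hand side begins with the left-hand side itself).

F → X + P: starts with X
P → -: starts with '-'
X → n X: starts with n
F → ε: starts with ε
F → n n /: starts with n
X → / P: starts with '/'

No direct left recursion found.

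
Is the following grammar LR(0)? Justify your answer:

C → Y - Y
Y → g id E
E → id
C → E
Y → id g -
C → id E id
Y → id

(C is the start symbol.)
A grammar is LR(0) if no state in the canonical LR(0) collection has:
  - both a shift item (dot before a terminal) and a complete item (shift-reduce conflict), or
  - two or more complete items (reduce-reduce conflict; the accept item [C' → C .] counts as a complete item here).

Augment with C' → C and build the canonical LR(0) collection (I0 = CLOSURE({[C' → . C]}), then GOTO on every symbol after a dot until no new states appear). It has 16 states:
  I0: { [C → . E], [C → . Y - Y], [C → . id E id], [C' → . C], [E → . id], [Y → . g id E], [Y → . id g -], [Y → . id] }  — shift
  I1: { [C' → C .] }  — accept
  I2: { [C → E .] }  — reduce
  I3: { [C → Y . - Y] }  — shift
  I4: { [Y → g . id E] }  — shift
  I5: { [C → id . E id], [E → . id], [E → id .], [Y → id . g -], [Y → id .] }  — shift, 2 reduces
  I6: { [C → id E . id] }  — shift
  I7: { [Y → id g . -] }  — shift
  I8: { [E → id .] }  — reduce
  I9: { [Y → id g - .] }  — reduce
  I10: { [C → id E id .] }  — reduce
  I11: { [E → . id], [Y → g id . E] }  — shift
  I12: { [Y → g id E .] }  — reduce
  I13: { [C → Y - . Y], [Y → . g id E], [Y → . id g -], [Y → . id] }  — shift
  I14: { [C → Y - Y .] }  — reduce
  I15: { [Y → id . g -], [Y → id .] }  — shift, reduce

Conflict in state I5:
  Shift-reduce conflict between [E → id .] and [E → . id]
So the grammar is NOT LR(0).

Answer: No. Shift-reduce conflict between [E → id .] and [E → . id]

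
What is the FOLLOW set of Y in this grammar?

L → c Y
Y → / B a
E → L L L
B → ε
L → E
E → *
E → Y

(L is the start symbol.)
In L → c Y: Y is at the end, add FOLLOW(L)
In E → Y: Y is at the end, add FOLLOW(E)

The FOLLOW sets referred to above (computed the same way, to a fixed point):
  FOLLOW(L) = { $, '*', '/', 'c' }
  FOLLOW(E) = { $, '*', '/', 'c' }

Taking the union: FOLLOW(Y) = { $, '*', '/', 'c' }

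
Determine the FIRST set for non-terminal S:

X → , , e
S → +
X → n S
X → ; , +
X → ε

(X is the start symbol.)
{ '+' }

From S → +:
  - '+' is a terminal: add '+' and stop

Collecting: FIRST(S) = { '+' }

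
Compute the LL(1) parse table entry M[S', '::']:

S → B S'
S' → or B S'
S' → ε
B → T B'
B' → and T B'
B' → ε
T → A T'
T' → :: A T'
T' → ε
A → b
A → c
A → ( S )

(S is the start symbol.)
To find M[S', '::'], we find productions for S' where '::' is in the predict set (PREDICT(N → α) = (FIRST(α) \ {ε}) ∪ (FOLLOW(N) if α ⇒* ε)).

Relevant sets:
  FOLLOW(S') = { $, ')' }

S' → or B S': PREDICT = { 'or' }
S' → ε: PREDICT = { $, ')' }

M[S', '::'] is empty (no production applies)

Answer: Empty (error entry)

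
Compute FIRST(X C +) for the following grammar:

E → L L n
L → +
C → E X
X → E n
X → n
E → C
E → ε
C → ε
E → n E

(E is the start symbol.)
{ '+', 'n' }

FIRST sets of the non-terminals involved (from the grammar, by fixed-point iteration):
  FIRST(X) = { '+', 'n' }

To compute FIRST(X C +), process the symbols left to right:
Symbol X is a non-terminal. Add FIRST(X) \ {ε} = { '+', 'n' }
X is not nullable (ε ∉ FIRST(X)), so stop here.
FIRST(X C +) = { '+', 'n' }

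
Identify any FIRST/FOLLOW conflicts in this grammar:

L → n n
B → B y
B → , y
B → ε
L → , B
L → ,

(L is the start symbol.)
Yes. B → B y with FOLLOW(B) on { 'y' }

A FIRST/FOLLOW conflict occurs when a non-terminal N has a nullable alternative N → β (β ⇒* ε) and another alternative N → α with FIRST(α) ∩ FOLLOW(N) ≠ ∅: on such a lookahead the parser cannot decide between expanding α and letting N vanish via β.

Nullable non-terminals: B.
FIRST sets used below: FIRST(B) = { ',', 'y', ε }

B: nullable alternative(s) B → ε; FOLLOW(B) = { $, 'y' }
  B → B y: FIRST \ {ε} = { ',', 'y' } — overlaps FOLLOW(B) on { 'y' }: CONFLICT
  B → , y: FIRST \ {ε} = { ',' } — disjoint from FOLLOW(B)
  B → ε: FIRST \ {ε} = { } — this is the only nullable alternative, skip

L has no nullable alternative, so no FIRST/FOLLOW check is needed there.

So the grammar has 1 FIRST/FOLLOW conflict (marked CONFLICT above).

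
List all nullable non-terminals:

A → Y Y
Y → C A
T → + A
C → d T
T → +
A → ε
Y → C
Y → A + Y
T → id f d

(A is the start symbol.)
A non-terminal is nullable if it can derive ε (the empty string): either it has an ε-production, or it has a production whose right-hand side consists entirely of nullable non-terminals.

ε-productions: A → ε
So A is immediately nullable.
No further non-terminal can be added: every production for the remaining non-terminals contains a terminal or a non-nullable non-terminal.
Nullable = { 'A' }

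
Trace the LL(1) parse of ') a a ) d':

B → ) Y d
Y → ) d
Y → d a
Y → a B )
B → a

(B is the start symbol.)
LL(1) parsing maintains a stack (initially the start symbol over $) and the input. At each step: if the stack top is a terminal, match it against the current input token; if it is a non-terminal N, replace it with the RHS of M[N, lookahead] (the unique production whose predict set contains the lookahead).

Stack is shown with the top on the left.

Stack      Input        Action
------------------------------
B $        ) a a ) d $  output B → ) Y d
) Y d $    ) a a ) d $  match ')'
Y d $      a a ) d $    output Y → a B )
a B ) d $  a a ) d $    match 'a'
B ) d $    a ) d $      output B → a
a ) d $    a ) d $      match 'a'
) d $      ) d $        match ')'
d $        d $          match 'd'
$          $            accept

The string is accepted.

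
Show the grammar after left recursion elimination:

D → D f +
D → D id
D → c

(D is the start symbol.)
D → c D'
D' → f + D'
D' → id D'
D' → ε

D is directly left-recursive. The standard transformation for
  A → A α₁ | ... | A α_m | β₁ | ... | β_n
is
  A  → β₁ A' | ... | β_n A'
  A' → α₁ A' | ... | α_m A' | ε

D → c becomes D → c D'
D → D f + becomes D' → f + D'
D → D id becomes D' → id D'
Add D' → ε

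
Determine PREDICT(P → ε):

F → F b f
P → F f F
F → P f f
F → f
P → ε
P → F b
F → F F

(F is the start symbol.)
{ 'f' }

PREDICT(P → ε) = (FIRST(RHS) \ {ε}) ∪ (FOLLOW(P) if ε ∈ FIRST(RHS), i.e. RHS ⇒* ε)
The right-hand side is ε (FIRST(ε) = { ε }), so the predict set is FOLLOW(P) = { 'f' }
PREDICT(P → ε) = { 'f' }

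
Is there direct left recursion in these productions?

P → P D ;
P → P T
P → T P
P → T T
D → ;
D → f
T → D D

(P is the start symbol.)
Yes, P is left-recursive

Direct left recursion occurs when N → N α for some non-terminal N (the right-hand side begins with the left-hand side itself).

P → P D ;: LEFT RECURSIVE (starts with P)
P → P T: LEFT RECURSIVE (starts with P)
P → T P: starts with T
P → T T: starts with T
D → ;: starts with ';'
D → f: starts with f
T → D D: starts with D

The grammar has direct left recursion on: P.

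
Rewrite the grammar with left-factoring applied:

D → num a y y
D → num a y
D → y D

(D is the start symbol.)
D → num a y D'
D' → y
D' → ε
D → y D

Left-factoring transforms A → αβ₁ | αβ₂ into A → αA' and A' → β₁ | β₂
(α is the longest common prefix among the alternatives). Repeat until
no nonterminal has two alternatives with a common prefix.

Round 1: D has alternatives sharing prefix 'num a y'. Introduce D': D → num a y D'
  Add: D' → y
  Add: D' → ε

No remaining common prefixes — done.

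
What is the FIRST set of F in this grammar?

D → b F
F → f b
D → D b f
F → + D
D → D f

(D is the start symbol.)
{ '+', 'f' }

From F → f b:
  - f is a terminal: add 'f' and stop
From F → + D:
  - '+' is a terminal: add '+' and stop

Collecting: FIRST(F) = { '+', 'f' }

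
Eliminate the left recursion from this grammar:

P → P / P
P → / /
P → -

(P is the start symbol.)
P → / / P'
P → - P'
P' → / P P'
P' → ε

P is directly left-recursive. The standard transformation for
  A → A α₁ | ... | A α_m | β₁ | ... | β_n
is
  A  → β₁ A' | ... | β_n A'
  A' → α₁ A' | ... | α_m A' | ε

P → / / becomes P → / / P'
P → - becomes P → - P'
P → P / P becomes P' → / P P'
Add P' → ε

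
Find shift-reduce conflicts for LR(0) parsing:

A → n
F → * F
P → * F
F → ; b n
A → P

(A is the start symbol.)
A shift-reduce conflict occurs when an LR(0) state has both:
  - a complete (reduce) item [A → α .] (dot at the end), and
  - a shift item [B → β . c γ] (dot before a terminal).

Augment with A' → A and build the canonical LR(0) collection (I0 = CLOSURE({[A' → . A]}), then GOTO on every symbol after a dot until no new states appear). It has 11 states:
  I0: { [A → . P], [A → . n], [A' → . A], [P → . * F] }  — shift
  I1: { [F → . * F], [F → . ; b n], [P → * . F] }  — shift
  I2: { [A' → A .] }  — accept
  I3: { [A → P .] }  — reduce
  I4: { [A → n .] }  — reduce
  I5: { [F → * . F], [F → . * F], [F → . ; b n] }  — shift
  I6: { [F → ; . b n] }  — shift
  I7: { [P → * F .] }  — reduce
  I8: { [F → ; b . n] }  — shift
  I9: { [F → ; b n .] }  — reduce
  I10: { [F → * F .] }  — reduce

No state contains both a complete item and a shift item.

Answer: No shift-reduce conflicts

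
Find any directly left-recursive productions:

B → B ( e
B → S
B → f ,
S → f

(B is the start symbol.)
Yes, B is left-recursive

Direct left recursion occurs when N → N α for some non-terminal N (the right-hand side begins with the left-hand side itself).

B → B ( e: LEFT RECURSIVE (starts with B)
B → S: starts with S
B → f ,: starts with f
S → f: starts with f

The grammar has direct left recursion on: B.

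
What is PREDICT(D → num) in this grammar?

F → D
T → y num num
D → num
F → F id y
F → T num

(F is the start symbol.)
PREDICT(D → num) = (FIRST(RHS) \ {ε}) ∪ (FOLLOW(D) if ε ∈ FIRST(RHS), i.e. RHS ⇒* ε)
FIRST(num) = { 'num' }
ε ∉ FIRST(num), so FOLLOW(D) is not added.
PREDICT(D → num) = { 'num' }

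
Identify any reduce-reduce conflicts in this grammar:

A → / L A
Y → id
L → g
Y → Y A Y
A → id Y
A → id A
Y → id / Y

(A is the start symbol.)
No reduce-reduce conflicts

A reduce-reduce conflict occurs when an LR(0) state has two complete items [A → α .] and [B → β .] — both call for a reduction, and with no lookahead the parser cannot choose between them.

Augment with A' → A and build the canonical LR(0) collection (I0 = CLOSURE({[A' → . A]}), then GOTO on every symbol after a dot until no new states appear). It has 16 states:
  I0: { [A → . / L A], [A → . id A], [A → . id Y], [A' → . A] }  — shift
  I1: { [A → / . L A], [L → . g] }  — shift
  I2: { [A' → A .] }  — accept
  I3: { [A → . / L A], [A → . id A], [A → . id Y], [A → id . A], [A → id . Y], [Y → . Y A Y], [Y → . id / Y], [Y → . id] }  — shift
  I4: { [A → id A .] }  — reduce
  I5: { [A → . / L A], [A → . id A], [A → . id Y], [A → id Y .], [Y → Y . A Y] }  — shift, reduce
  I6: { [A → . / L A], [A → . id A], [A → . id Y], [A → id . A], [A → id . Y], [Y → . Y A Y], [Y → . id / Y], [Y → . id], [Y → id . / Y], [Y → id .] }  — shift, reduce
  I7: { [A → / . L A], [L → . g], [Y → . Y A Y], [Y → . id / Y], [Y → . id], [Y → id / . Y] }  — shift
  I8: { [A → . / L A], [A → . id A], [A → . id Y], [A → / L . A] }  — shift
  I9: { [A → . / L A], [A → . id A], [A → . id Y], [Y → Y . A Y], [Y → id / Y .] }  — shift, reduce
  I10: { [L → g .] }  — reduce
  I11: { [Y → id . / Y], [Y → id .] }  — shift, reduce
  I12: { [Y → . Y A Y], [Y → . id / Y], [Y → . id], [Y → id / . Y] }  — shift
  I13: { [Y → . Y A Y], [Y → . id / Y], [Y → . id], [Y → Y A . Y] }  — shift
  I14: { [A → . / L A], [A → . id A], [A → . id Y], [Y → Y . A Y], [Y → Y A Y .] }  — shift, reduce
  I15: { [A → / L A .] }  — reduce

No state contains more than one complete item.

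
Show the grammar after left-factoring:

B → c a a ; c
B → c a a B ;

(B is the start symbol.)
Left-factoring transforms A → αβ₁ | αβ₂ into A → αA' and A' → β₁ | β₂
(α is the longest common prefix among the alternatives). Repeat until
no nonterminal has two alternatives with a common prefix.

Round 1: B has alternatives sharing prefix 'c a a'. Introduce B': B → c a a B'
  Add: B' → ; c
  Add: B' → B ;

No remaining common prefixes — done.

Resulting grammar:
B → c a a B'
B' → ; c
B' → B ;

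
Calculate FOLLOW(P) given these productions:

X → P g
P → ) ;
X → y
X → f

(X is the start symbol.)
{ 'g' }

To compute FOLLOW(P), find every occurrence of P on a right-hand side N → α P β: add FIRST(β) \ {ε}, and if β is empty or nullable also add FOLLOW(N). Iterate to a fixed point.

In X → P g: P is followed by g, add FIRST(g) \ {ε} = { 'g' }

Taking the union: FOLLOW(P) = { 'g' }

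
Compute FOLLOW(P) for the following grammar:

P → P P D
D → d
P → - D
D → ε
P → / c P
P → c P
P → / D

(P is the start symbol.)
{ $, '-', '/', 'c', 'd' }

To compute FOLLOW(P), find every occurrence of P on a right-hand side N → α P β: add FIRST(β) \ {ε}, and if β is empty or nullable also add FOLLOW(N). Iterate to a fixed point.

P is the start symbol, so $ ∈ FOLLOW(P).
In P → P P D: P is followed by P D, add FIRST(P D) \ {ε} = { '-', '/', 'c' }
In P → P P D: P is followed by D, add FIRST(D) \ {ε} = { 'd' }
  D is nullable, so FOLLOW(P) is also included — that is the set being defined, nothing new
In P → / c P: P is at the end; this adds FOLLOW(P) to itself — nothing new
In P → c P: P is at the end; this adds FOLLOW(P) to itself — nothing new

Taking the union: FOLLOW(P) = { $, '-', '/', 'c', 'd' }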